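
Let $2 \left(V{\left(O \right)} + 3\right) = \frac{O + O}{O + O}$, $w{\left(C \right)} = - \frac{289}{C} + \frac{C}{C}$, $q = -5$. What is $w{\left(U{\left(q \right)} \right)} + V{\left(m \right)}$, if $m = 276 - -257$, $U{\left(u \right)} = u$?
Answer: $\frac{563}{10} \approx 56.3$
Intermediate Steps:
$m = 533$ ($m = 276 + 257 = 533$)
$w{\left(C \right)} = 1 - \frac{289}{C}$ ($w{\left(C \right)} = - \frac{289}{C} + 1 = 1 - \frac{289}{C}$)
$V{\left(O \right)} = - \frac{5}{2}$ ($V{\left(O \right)} = -3 + \frac{\left(O + O\right) \frac{1}{O + O}}{2} = -3 + \frac{2 O \frac{1}{2 O}}{2} = -3 + \frac{1}{2} \cdot 1 = -3 + \frac{1}{2} = - \frac{5}{2}$)
$w{\left(U{\left(q \right)} \right)} + V{\left(m \right)} = \frac{-289 - 5}{-5} - \frac{5}{2} = \left(- \frac{1}{5}\right) \left(-294\right) - \frac{5}{2} = \frac{294}{5} - \frac{5}{2} = \frac{563}{10}$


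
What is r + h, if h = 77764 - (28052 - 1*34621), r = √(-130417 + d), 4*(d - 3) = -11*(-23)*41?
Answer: 84333 + I*√511283/2 ≈ 84333.0 + 357.52*I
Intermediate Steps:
d = 10385/4 (d = 3 + (-11*(-23)*41)/4 = 3 + (-(-253)*41)/4 = 3 + (-1*(-10373))/4 = 3 + (¼)*10373 = 3 + 10373/4 = 10385/4 ≈ 2596.3)
r = I*√511283/2 (r = √(-130417 + 10385/4) = √(-511283/4) = I*√511283/2 ≈ 357.52*I)
h = 84333 (h = 77764 - (28052 - 34621) = 77764 - 1*(-6569) = 77764 + 6569 = 84333)
r + h = I*√511283/2 + 84333 = 84333 + I*√511283/2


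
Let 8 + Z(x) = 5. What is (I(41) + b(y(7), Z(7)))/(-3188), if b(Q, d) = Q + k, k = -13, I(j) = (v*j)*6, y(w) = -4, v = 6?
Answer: -1459/3188 ≈ -0.45765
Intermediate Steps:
I(j) = 36*j (I(j) = (6*j)*6 = 36*j)
Z(x) = -3 (Z(x) = -8 + 5 = -3)
b(Q, d) = -13 + Q (b(Q, d) = Q - 13 = -13 + Q)
(I(41) + b(y(7), Z(7)))/(-3188) = (36*41 + (-13 - 4))/(-3188) = (1476 - 17)*(-1/3188) = 1459*(-1/3188) = -1459/3188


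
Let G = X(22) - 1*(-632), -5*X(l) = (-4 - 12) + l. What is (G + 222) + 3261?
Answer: 20569/5 ≈ 4113.8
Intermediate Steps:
X(l) = 16/5 - l/5 (X(l) = -((-4 - 12) + l)/5 = -(-16 + l)/5 = 16/5 - l/5)
G = 3154/5 (G = (16/5 - ⅕*22) - 1*(-632) = (16/5 - 22/5) + 632 = -6/5 + 632 = 3154/5 ≈ 630.80)
(G + 222) + 3261 = (3154/5 + 222) + 3261 = 4264/5 + 3261 = 20569/5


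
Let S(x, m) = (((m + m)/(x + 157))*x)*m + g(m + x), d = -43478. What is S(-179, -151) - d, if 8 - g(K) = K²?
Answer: 3361825/11 ≈ 3.0562e+5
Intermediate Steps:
g(K) = 8 - K²
S(x, m) = 8 - (m + x)² + 2*x*m²/(157 + x) (S(x, m) = (((m + m)/(x + 157))*x)*m + (8 - (m + x)²) = (((2*m)/(157 + x))*x)*m + (8 - (m + x)²) = ((2*m/(157 + x))*x)*m + (8 - (m + x)²) = (2*m*x/(157 + x))*m + (8 - (m + x)²) = 2*x*m²/(157 + x) + (8 - (m + x)²) = 8 - (m + x)² + 2*x*m²/(157 + x))
S(-179, -151) - d = (1256 - 157*(-151 - 179)² - 1*(-179)*(-8 + (-151 - 179)²) + 2*(-179)*(-151)²)/(157 - 179) - 1*(-43478) = (1256 - 157*(-330)² - 1*(-179)*(-8 + (-330)²) + 2*(-179)*22801)/(-22) + 43478 = -(1256 - 157*108900 - 1*(-179)*(-8 + 108900) - 8162758)/22 + 43478 = -(1256 - 17097300 - 1*(-179)*108892 - 8162758)/22 + 43478 = -(1256 - 17097300 + 19491668 - 8162758)/22 + 43478 = -1/22*(-5767134) + 43478 = 2883567/11 + 43478 = 3361825/11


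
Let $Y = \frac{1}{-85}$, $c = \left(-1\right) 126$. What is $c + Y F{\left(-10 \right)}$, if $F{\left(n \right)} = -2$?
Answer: $- \frac{10708}{85} \approx -125.98$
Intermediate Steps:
$c = -126$
$Y = - \frac{1}{85} \approx -0.011765$
$c + Y F{\left(-10 \right)} = -126 - - \frac{2}{85} = -126 + \frac{2}{85} = - \frac{10708}{85}$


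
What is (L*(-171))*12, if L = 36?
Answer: -73872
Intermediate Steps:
(L*(-171))*12 = (36*(-171))*12 = -6156*12 = -73872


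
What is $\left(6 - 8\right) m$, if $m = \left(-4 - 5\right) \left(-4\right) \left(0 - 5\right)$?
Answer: $360$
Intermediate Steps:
$m = -180$ ($m = \left(-9\right) \left(-4\right) \left(-5\right) = 36 \left(-5\right) = -180$)
$\left(6 - 8\right) m = \left(6 - 8\right) \left(-180\right) = \left(-2\right) \left(-180\right) = 360$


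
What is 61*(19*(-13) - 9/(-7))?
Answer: -104920/7 ≈ -14989.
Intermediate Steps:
61*(19*(-13) - 9/(-7)) = 61*(-247 - 9*(-⅐)) = 61*(-247 + 9/7) = 61*(-1720/7) = -104920/7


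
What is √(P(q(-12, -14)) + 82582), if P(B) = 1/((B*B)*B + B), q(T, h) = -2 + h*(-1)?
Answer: √62506316235/870 ≈ 287.37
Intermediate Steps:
q(T, h) = -2 - h
P(B) = 1/(B + B³) (P(B) = 1/(B²*B + B) = 1/(B³ + B) = 1/(B + B³))
√(P(q(-12, -14)) + 82582) = √(1/((-2 - 1*(-14)) + (-2 - 1*(-14))³) + 82582) = √(1/((-2 + 14) + (-2 + 14)³) + 82582) = √(1/(12 + 12³) + 82582) = √(1/(12 + 1728) + 82582) = √(1/1740 + 82582) = √(143692681/1740) = √62506316235/870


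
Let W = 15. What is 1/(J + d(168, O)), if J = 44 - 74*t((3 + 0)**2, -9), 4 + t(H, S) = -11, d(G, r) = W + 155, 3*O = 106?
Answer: 1/1324 ≈ 0.00075529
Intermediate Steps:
O = 106/3 (O = (1/3)*106 = 106/3 ≈ 35.333)
d(G, r) = 170 (d(G, r) = 15 + 155 = 170)
t(H, S) = -15 (t(H, S) = -4 - 11 = -15)
J = 1154 (J = 44 - 74*(-15) = 44 + 1110 = 1154)
1/(J + d(168, O)) = 1/(1154 + 170) = 1/1324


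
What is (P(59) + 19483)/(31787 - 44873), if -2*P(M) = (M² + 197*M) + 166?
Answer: -5924/6543 ≈ -0.90540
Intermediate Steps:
P(M) = -83 - 197*M/2 - M²/2 (P(M) = -((M² + 197*M) + 166)/2 = -(166 + M² + 197*M)/2 = -83 - 197*M/2 - M²/2)
(P(59) + 19483)/(31787 - 44873) = ((-83 - 197/2*59 - ½*59²) + 19483)/(31787 - 44873) = ((-83 - 11623/2 - ½*3481) + 19483)/(-13086) = ((-83 - 11623/2 - 3481/2) + 19483)*(-1/13086) = (-7635 + 19483)*(-1/13086) = 11848*(-1/13086) = -5924/6543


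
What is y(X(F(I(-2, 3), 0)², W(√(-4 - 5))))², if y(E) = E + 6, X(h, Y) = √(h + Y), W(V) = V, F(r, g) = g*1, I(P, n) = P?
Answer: (6 + √3*√I)² ≈ 50.697 + 17.697*I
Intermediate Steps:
F(r, g) = g
X(h, Y) = √(Y + h)
y(E) = 6 + E
y(X(F(I(-2, 3), 0)², W(√(-4 - 5))))² = (6 + √(√(-4 - 5) + 0²))² = (6 + √(√(-9) + 0))² = (6 + √(3*I + 0))² = (6 + √(3*I))² = (6 + √3*√I)²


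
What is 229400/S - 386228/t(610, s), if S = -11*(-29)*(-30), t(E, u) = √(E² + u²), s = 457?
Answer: -22940/957 - 386228*√580949/580949 ≈ -530.70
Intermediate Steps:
S = -9570 (S = 319*(-30) = -9570)
229400/S - 386228/t(610, s) = 229400/(-9570) - 386228/√(610² + 457²) = 229400*(-1/9570) - 386228/√(372100 + 208849) = -22940/957 - 386228*√580949/580949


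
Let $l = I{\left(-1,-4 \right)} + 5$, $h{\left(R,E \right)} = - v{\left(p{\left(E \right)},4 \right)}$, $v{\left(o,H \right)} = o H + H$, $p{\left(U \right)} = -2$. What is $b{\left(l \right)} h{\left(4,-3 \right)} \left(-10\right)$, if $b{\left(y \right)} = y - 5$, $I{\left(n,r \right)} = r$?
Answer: $160$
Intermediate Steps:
$v{\left(o,H \right)} = H + H o$ ($v{\left(o,H \right)} = H o + H = H + H o$)
$h{\left(R,E \right)} = 4$ ($h{\left(R,E \right)} = - 4 \left(1 - 2\right) = - 4 \left(-1\right) = \left(-1\right) \left(-4\right) = 4$)
$l = 1$ ($l = -4 + 5 = 1$)
$b{\left(y \right)} = -5 + y$ ($b{\left(y \right)} = y - 5 = -5 + y$)
$b{\left(l \right)} h{\left(4,-3 \right)} \left(-10\right) = \left(-5 + 1\right) 4 \left(-10\right) = \left(-4\right) 4 \left(-10\right) = \left(-16\right) \left(-10\right) = 160$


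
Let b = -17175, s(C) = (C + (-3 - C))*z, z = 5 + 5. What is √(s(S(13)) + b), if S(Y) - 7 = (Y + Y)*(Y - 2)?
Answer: I*√17205 ≈ 131.17*I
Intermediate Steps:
z = 10
S(Y) = 7 + 2*Y*(-2 + Y) (S(Y) = 7 + (Y + Y)*(Y - 2) = 7 + (2*Y)*(-2 + Y) = 7 + 2*Y*(-2 + Y))
s(C) = -30 (s(C) = (C + (-3 - C))*10 = -3*10 = -30)
√(s(S(13)) + b) = √(-30 - 17175) = √(-17205) = I*√17205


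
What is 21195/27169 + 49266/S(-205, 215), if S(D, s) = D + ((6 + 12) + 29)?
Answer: -667579572/2146351 ≈ -311.03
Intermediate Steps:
S(D, s) = 47 + D (S(D, s) = D + (18 + 29) = D + 47 = 47 + D)
21195/27169 + 49266/S(-205, 215) = 21195/27169 + 49266/(47 - 205) = 21195*(1/27169) + 49266/(-158) = 21195/27169 + 49266*(-1/158) = 21195/27169 - 24633/79 = -667579572/2146351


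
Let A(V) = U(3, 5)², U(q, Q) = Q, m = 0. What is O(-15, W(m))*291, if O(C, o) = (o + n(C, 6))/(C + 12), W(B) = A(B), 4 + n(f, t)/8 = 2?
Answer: -873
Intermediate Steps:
n(f, t) = -16 (n(f, t) = -32 + 8*2 = -32 + 16 = -16)
A(V) = 25 (A(V) = 5² = 25)
W(B) = 25
O(C, o) = (-16 + o)/(12 + C) (O(C, o) = (o - 16)/(C + 12) = (-16 + o)/(12 + C))
O(-15, W(m))*291 = ((-16 + 25)/(12 - 15))*291 = (9/(-3))*291 = -⅓*9*291 = -3*291 = -873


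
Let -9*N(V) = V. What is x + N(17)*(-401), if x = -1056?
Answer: -2687/9 ≈ -298.56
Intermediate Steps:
N(V) = -V/9
x + N(17)*(-401) = -1056 - ⅑*17*(-401) = -1056 - 17/9*(-401) = -1056 + 6817/9 = -2687/9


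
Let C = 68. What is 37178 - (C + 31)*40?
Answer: 33218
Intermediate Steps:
37178 - (C + 31)*40 = 37178 - (68 + 31)*40 = 37178 - 99*40 = 37178 - 1*3960 = 37178 - 3960 = 33218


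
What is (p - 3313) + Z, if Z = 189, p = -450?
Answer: -3574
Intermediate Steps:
(p - 3313) + Z = (-450 - 3313) + 189 = -3763 + 189 = -3574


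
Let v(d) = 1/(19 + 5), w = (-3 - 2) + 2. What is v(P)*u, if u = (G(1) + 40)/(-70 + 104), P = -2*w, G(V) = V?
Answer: 41/816 ≈ 0.050245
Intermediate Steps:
w = -3 (w = -5 + 2 = -3)
P = 6 (P = -2*(-3) = 6)
v(d) = 1/24
u = 41/34 (u = (1 + 40)/(-70 + 104) = 41/34 ≈ 1.2059)
v(P)*u = (1/24)*(41/34) = 41/816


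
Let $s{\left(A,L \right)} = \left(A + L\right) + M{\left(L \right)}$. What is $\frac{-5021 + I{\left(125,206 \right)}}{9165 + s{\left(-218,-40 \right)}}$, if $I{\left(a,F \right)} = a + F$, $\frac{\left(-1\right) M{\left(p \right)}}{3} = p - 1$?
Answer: $- \frac{67}{129} \approx -0.51938$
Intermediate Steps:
$M{\left(p \right)} = 3 - 3 p$ ($M{\left(p \right)} = - 3 \left(p - 1\right) = - 3 \left(-1 + p\right) = 3 - 3 p$)
$s{\left(A,L \right)} = 3 + A - 2 L$ ($s{\left(A,L \right)} = \left(A + L\right) - \left(-3 + 3 L\right) = 3 + A - 2 L$)
$I{\left(a,F \right)} = F + a$
$\frac{-5021 + I{\left(125,206 \right)}}{9165 + s{\left(-218,-40 \right)}} = \frac{-5021 + \left(206 + 125\right)}{9165 - 135} = \frac{-5021 + 331}{9165 + \left(3 - 218 + 80\right)} = - \frac{4690}{9165 - 135} = - \frac{4690}{9030} = \left(-4690\right) \frac{1}{9030} = - \frac{67}{129}$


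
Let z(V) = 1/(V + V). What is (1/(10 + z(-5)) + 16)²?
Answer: 2540836/9801 ≈ 259.24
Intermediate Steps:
z(V) = 1/(2*V)
(1/(10 + z(-5)) + 16)² = (1/(10 + (½)/(-5)) + 16)² = (1/(10 + (½)*(-⅕)) + 16)² = (1/(10 - ⅒) + 16)² = (1/(99/10) + 16)² = (10/99 + 16)² = (1594/99)² = 2540836/9801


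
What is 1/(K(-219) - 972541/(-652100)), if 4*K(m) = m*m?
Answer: 326050/3909907283 ≈ 8.3391e-5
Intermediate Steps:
K(m) = m²/4 (K(m) = (m*m)/4 = m²/4)
1/(K(-219) - 972541/(-652100)) = 1/((¼)*(-219)² - 972541/(-652100)) = 1/((¼)*47961 - 972541*(-1/652100)) = 1/(47961/4 + 972541/652100) = 1/(3909907283/326050) = 326050/3909907283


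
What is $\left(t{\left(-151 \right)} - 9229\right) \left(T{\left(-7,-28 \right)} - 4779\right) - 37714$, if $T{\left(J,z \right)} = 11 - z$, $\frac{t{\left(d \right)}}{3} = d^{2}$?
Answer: $-280522474$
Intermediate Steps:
$t{\left(d \right)} = 3 d^{2}$
$\left(t{\left(-151 \right)} - 9229\right) \left(T{\left(-7,-28 \right)} - 4779\right) - 37714 = \left(3 \left(-151\right)^{2} - 9229\right) \left(\left(11 - -28\right) - 4779\right) - 37714 = \left(3 \cdot 22801 - 9229\right) \left(\left(11 + 28\right) - 4779\right) - 37714 = \left(68403 - 9229\right) \left(39 - 4779\right) - 37714 = 59174 \left(-4740\right) - 37714 = -280484760 - 37714 = -280522474$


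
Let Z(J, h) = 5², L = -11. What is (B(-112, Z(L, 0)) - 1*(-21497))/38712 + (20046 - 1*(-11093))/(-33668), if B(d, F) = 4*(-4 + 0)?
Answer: -120557665/325838904 ≈ -0.36999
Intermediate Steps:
Z(J, h) = 25
B(d, F) = -16 (B(d, F) = 4*(-4) = -16)
(B(-112, Z(L, 0)) - 1*(-21497))/38712 + (20046 - 1*(-11093))/(-33668) = (-16 - 1*(-21497))/38712 + (20046 - 1*(-11093))/(-33668) = (-16 + 21497)*(1/38712) + (20046 + 11093)*(-1/33668) = 21481*(1/38712) + 31139*(-1/33668) = 21481/38712 - 31139/33668 = -120557665/325838904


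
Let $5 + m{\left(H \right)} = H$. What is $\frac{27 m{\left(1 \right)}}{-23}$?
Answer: $\frac{108}{23} \approx 4.6956$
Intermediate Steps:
$m{\left(H \right)} = -5 + H$
$\frac{27 m{\left(1 \right)}}{-23} = \frac{27 \left(-5 + 1\right)}{-23} = 27 \left(-4\right) \left(- \frac{1}{23}\right) = \left(-108\right) \left(- \frac{1}{23}\right) = \frac{108}{23}$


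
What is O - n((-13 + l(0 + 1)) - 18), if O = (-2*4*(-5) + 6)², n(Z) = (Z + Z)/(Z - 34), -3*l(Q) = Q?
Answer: 103637/49 ≈ 2115.0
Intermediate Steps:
l(Q) = -Q/3
n(Z) = 2*Z/(-34 + Z) (n(Z) = (2*Z)/(-34 + Z) = 2*Z/(-34 + Z))
O = 2116 (O = (-8*(-5) + 6)² = (40 + 6)² = 46² = 2116)
O - n((-13 + l(0 + 1)) - 18) = 2116 - 2*((-13 - (0 + 1)/3) - 18)/(-34 + ((-13 - (0 + 1)/3) - 18)) = 2116 - 2*((-13 - ⅓*1) - 18)/(-34 + ((-13 - ⅓*1) - 18)) = 2116 - 2*((-13 - ⅓) - 18)/(-34 + ((-13 - ⅓) - 18)) = 2116 - 2*(-40/3 - 18)/(-34 + (-40/3 - 18)) = 2116 - 2*(-94)/(3*(-34 - 94/3)) = 2116 - 2*(-94)/(3*(-196/3)) = 2116 - 2*(-94)*(-3)/(3*196) = 2116 - 1*47/49 = 2116 - 47/49 = 103637/49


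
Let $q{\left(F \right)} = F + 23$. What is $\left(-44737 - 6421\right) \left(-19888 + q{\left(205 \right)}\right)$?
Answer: $1005766280$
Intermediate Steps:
$q{\left(F \right)} = 23 + F$
$\left(-44737 - 6421\right) \left(-19888 + q{\left(205 \right)}\right) = \left(-44737 - 6421\right) \left(-19888 + \left(23 + 205\right)\right) = - 51158 \left(-19888 + 228\right) = \left(-51158\right) \left(-19660\right) = 1005766280$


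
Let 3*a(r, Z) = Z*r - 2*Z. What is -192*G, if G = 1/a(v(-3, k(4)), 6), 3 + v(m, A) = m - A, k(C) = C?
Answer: 8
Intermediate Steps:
v(m, A) = -3 + m - A (v(m, A) = -3 + (m - A) = -3 + m - A)
a(r, Z) = -2*Z/3 + Z*r/3 (a(r, Z) = (Z*r - 2*Z)/3 = (-2*Z + Z*r)/3 = -2*Z/3 + Z*r/3)
G = -1/24 (G = 1/((1/3)*6*(-2 + (-3 - 3 - 1*4))) = 1/((1/3)*6*(-2 + (-3 - 3 - 4))) = 1/((1/3)*6*(-2 - 10)) = 1/((1/3)*6*(-12)) = 1/(-24) = -1/24 ≈ -0.041667)
-192*G = -192*(-1/24) = 8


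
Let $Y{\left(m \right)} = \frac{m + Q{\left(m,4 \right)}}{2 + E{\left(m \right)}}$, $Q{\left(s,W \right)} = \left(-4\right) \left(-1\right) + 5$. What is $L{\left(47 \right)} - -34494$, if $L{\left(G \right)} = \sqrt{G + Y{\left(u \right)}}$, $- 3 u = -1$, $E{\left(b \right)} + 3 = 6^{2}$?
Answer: $34494 + \frac{\sqrt{10635}}{15} \approx 34501.0$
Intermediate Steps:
$E{\left(b \right)} = 33$ ($E{\left(b \right)} = -3 + 6^{2} = -3 + 36 = 33$)
$u = \frac{1}{3}$ ($u = \left(- \frac{1}{3}\right) \left(-1\right) = \frac{1}{3} \approx 0.33333$)
$Q{\left(s,W \right)} = 9$ ($Q{\left(s,W \right)} = 4 + 5 = 9$)
$Y{\left(m \right)} = \frac{9}{35} + \frac{m}{35}$ ($Y{\left(m \right)} = \frac{m + 9}{2 + 33} = \frac{9 + m}{35} = \left(9 + m\right) \frac{1}{35} = \frac{9}{35} + \frac{m}{35}$)
$L{\left(G \right)} = \sqrt{\frac{4}{15} + G}$ ($L{\left(G \right)} = \sqrt{G + \left(\frac{9}{35} + \frac{1}{35} \cdot \frac{1}{3}\right)} = \sqrt{G + \left(\frac{9}{35} + \frac{1}{105}\right)} = \sqrt{G + \frac{4}{15}} = \sqrt{\frac{4}{15} + G}$)
$L{\left(47 \right)} - -34494 = \frac{\sqrt{60 + 225 \cdot 47}}{15} - -34494 = \frac{\sqrt{60 + 10575}}{15} + 34494 = \frac{\sqrt{10635}}{15} + 34494 = 34494 + \frac{\sqrt{10635}}{15}$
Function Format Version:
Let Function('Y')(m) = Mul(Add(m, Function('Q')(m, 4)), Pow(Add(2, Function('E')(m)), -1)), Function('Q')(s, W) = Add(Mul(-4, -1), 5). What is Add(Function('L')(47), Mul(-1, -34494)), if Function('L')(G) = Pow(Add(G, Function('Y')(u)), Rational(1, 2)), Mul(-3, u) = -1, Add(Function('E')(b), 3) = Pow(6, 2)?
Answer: Add(34494, Mul(Rational(1, 15), Pow(10635, Rational(1, 2)))) ≈ 34501.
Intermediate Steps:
Function('E')(b) = 33 (Function('E')(b) = Add(-3, Pow(6, 2)) = Add(-3, 36) = 33)
u = Rational(1, 3) (u = Mul(Rational(-1, 3), -1) = Rational(1, 3) ≈ 0.33333)
Function('Q')(s, W) = 9 (Function('Q')(s, W) = Add(4, 5) = 9)
Function('Y')(m) = Add(Rational(9, 35), Mul(Rational(1, 35), m)) (Function('Y')(m) = Mul(Add(m, 9), Pow(Add(2, 33), -1)) = Mul(Add(9, m), Pow(35, -1)) = Mul(Add(9, m), Rational(1, 35)) = Add(Rational(9, 35), Mul(Rational(1, 35), m)))
Function('L')(G) = Pow(Add(Rational(4, 15), G), Rational(1, 2)) (Function('L')(G) = Pow(Add(G, Add(Rational(9, 35), Mul(Rational(1, 35), Rational(1, 3)))), Rational(1, 2)) = Pow(Add(G, Add(Rational(9, 35), Rational(1, 105))), Rational(1, 2)) = Pow(Add(G, Rational(4, 15)), Rational(1, 2)) = Pow(Add(Rational(4, 15), G), Rational(1, 2)))
Add(Function('L')(47), Mul(-1, -34494)) = Add(Mul(Rational(1, 15), Pow(Add(60, Mul(225, 47)), Rational(1, 2))), Mul(-1, -34494)) = Add(Mul(Rational(1, 15), Pow(Add(60, 10575), Rational(1, 2))), 34494) = Add(Mul(Rational(1, 15), Pow(10635, Rational(1, 2))), 34494) = Add(34494, Mul(Rational(1, 15), Pow(10635, Rational(1, 2))))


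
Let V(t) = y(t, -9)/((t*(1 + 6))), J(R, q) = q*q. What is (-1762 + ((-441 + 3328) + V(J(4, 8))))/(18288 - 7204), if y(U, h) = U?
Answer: 1969/19397 ≈ 0.10151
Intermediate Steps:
J(R, q) = q**2
V(t) = 1/7 (V(t) = t/((t*(1 + 6))) = t/((t*7)) = t/((7*t)) = t*(1/(7*t)) = 1/7)
(-1762 + ((-441 + 3328) + V(J(4, 8))))/(18288 - 7204) = (-1762 + ((-441 + 3328) + 1/7))/(18288 - 7204) = (-1762 + (2887 + 1/7))/11084 = (-1762 + 20210/7)*(1/11084) = (7876/7)*(1/11084) = 1969/19397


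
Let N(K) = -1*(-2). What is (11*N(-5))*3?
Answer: 66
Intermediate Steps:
N(K) = 2
(11*N(-5))*3 = (11*2)*3 = 22*3 = 66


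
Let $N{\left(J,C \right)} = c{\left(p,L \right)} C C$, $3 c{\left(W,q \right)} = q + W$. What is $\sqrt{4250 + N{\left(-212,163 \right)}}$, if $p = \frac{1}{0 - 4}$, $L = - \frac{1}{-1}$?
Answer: $\frac{3 \sqrt{4841}}{2} \approx 104.37$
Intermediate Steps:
$L = 1$ ($L = \left(-1\right) \left(-1\right) = 1$)
$p = - \frac{1}{4}$ ($p = \frac{1}{0 - 4} = \frac{1}{-4} = - \frac{1}{4} \approx -0.25$)
$c{\left(W,q \right)} = \frac{W}{3} + \frac{q}{3}$ ($c{\left(W,q \right)} = \frac{q + W}{3} = \frac{W + q}{3} = \frac{W}{3} + \frac{q}{3}$)
$N{\left(J,C \right)} = \frac{C^{2}}{4}$ ($N{\left(J,C \right)} = \left(\frac{1}{3} \left(- \frac{1}{4}\right) + \frac{1}{3} \cdot 1\right) C C = \left(- \frac{1}{12} + \frac{1}{3}\right) C C = \frac{C}{4} C = \frac{C^{2}}{4}$)
$\sqrt{4250 + N{\left(-212,163 \right)}} = \sqrt{4250 + \frac{163^{2}}{4}} = \sqrt{4250 + \frac{1}{4} \cdot 26569} = \sqrt{4250 + \frac{26569}{4}} = \sqrt{\frac{43569}{4}} = \frac{3 \sqrt{4841}}{2}$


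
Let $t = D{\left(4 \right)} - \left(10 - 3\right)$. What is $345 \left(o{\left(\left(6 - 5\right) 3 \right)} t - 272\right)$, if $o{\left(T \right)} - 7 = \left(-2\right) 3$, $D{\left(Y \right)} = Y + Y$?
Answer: $-93495$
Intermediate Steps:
$D{\left(Y \right)} = 2 Y$
$o{\left(T \right)} = 1$ ($o{\left(T \right)} = 7 - 6 = 1$)
$t = 1$ ($t = 2 \cdot 4 - \left(10 - 3\right) = 8 - \left(10 - 3\right) = 8 - 7 = 1$)
$345 \left(o{\left(\left(6 - 5\right) 3 \right)} t - 272\right) = 345 \left(1 \cdot 1 - 272\right) = 345 \left(1 - 272\right) = 345 \left(-271\right) = -93495$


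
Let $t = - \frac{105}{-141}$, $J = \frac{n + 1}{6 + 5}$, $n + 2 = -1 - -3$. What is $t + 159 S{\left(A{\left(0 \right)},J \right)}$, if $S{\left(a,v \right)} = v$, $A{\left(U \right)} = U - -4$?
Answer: $\frac{7858}{517} \approx 15.199$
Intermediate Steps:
$n = 0$ ($n = -2 - -2 = -2 + \left(-1 + 3\right) = -2 + 2 = 0$)
$J = \frac{1}{11}$ ($J = \frac{0 + 1}{6 + 5} = 1 \cdot \frac{1}{11} = \frac{1}{11} \approx 0.090909$)
$A{\left(U \right)} = 4 + U$ ($A{\left(U \right)} = U + 4 = 4 + U$)
$t = \frac{35}{47}$ ($t = \left(-105\right) \left(- \frac{1}{141}\right) = \frac{35}{47} \approx 0.74468$)
$t + 159 S{\left(A{\left(0 \right)},J \right)} = \frac{35}{47} + 159 \cdot \frac{1}{11} = \frac{35}{47} + \frac{159}{11} = \frac{7858}{517}$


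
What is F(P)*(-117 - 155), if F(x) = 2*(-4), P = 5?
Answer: 2176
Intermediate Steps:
F(x) = -8
F(P)*(-117 - 155) = -8*(-117 - 155) = -8*(-272) = 2176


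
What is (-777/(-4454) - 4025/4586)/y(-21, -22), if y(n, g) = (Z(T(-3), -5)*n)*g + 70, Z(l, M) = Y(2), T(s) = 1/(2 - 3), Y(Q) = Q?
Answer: -513001/725124562 ≈ -0.00070747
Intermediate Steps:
T(s) = -1 (T(s) = 1/(-1) = -1)
Z(l, M) = 2
y(n, g) = 70 + 2*g*n (y(n, g) = (2*n)*g + 70 = 2*g*n + 70 = 70 + 2*g*n)
(-777/(-4454) - 4025/4586)/y(-21, -22) = (-777/(-4454) - 4025/4586)/(70 + 2*(-22)*(-21)) = (-777*(-1/4454) - 4025*1/4586)/(70 + 924) = (777/4454 - 4025/4586)/994 = -3591007/5106511*1/994 = -513001/725124562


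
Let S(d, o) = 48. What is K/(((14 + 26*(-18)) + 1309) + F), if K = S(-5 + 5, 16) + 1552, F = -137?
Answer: 800/359 ≈ 2.2284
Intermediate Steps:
K = 1600 (K = 48 + 1552 = 1600)
K/(((14 + 26*(-18)) + 1309) + F) = 1600/(((14 + 26*(-18)) + 1309) - 137) = 1600/(((14 - 468) + 1309) - 137) = 1600/((-454 + 1309) - 137) = 1600/(855 - 137) = 1600/718 = 1600*(1/718) = 800/359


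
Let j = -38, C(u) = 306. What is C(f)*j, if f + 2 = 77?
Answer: -11628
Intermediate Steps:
f = 75 (f = -2 + 77 = 75)
C(f)*j = 306*(-38) = -11628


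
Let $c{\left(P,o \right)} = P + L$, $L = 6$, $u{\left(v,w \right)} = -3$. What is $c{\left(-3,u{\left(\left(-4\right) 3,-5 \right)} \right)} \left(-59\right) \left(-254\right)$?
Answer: $44958$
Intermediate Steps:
$c{\left(P,o \right)} = 6 + P$ ($c{\left(P,o \right)} = P + 6 = 6 + P$)
$c{\left(-3,u{\left(\left(-4\right) 3,-5 \right)} \right)} \left(-59\right) \left(-254\right) = \left(6 - 3\right) \left(-59\right) \left(-254\right) = 3 \left(-59\right) \left(-254\right) = \left(-177\right) \left(-254\right) = 44958$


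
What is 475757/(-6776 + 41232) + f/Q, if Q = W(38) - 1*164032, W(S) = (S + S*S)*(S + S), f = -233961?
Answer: 508051094/27672475 ≈ 18.359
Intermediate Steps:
W(S) = 2*S*(S + S²) (W(S) = (S + S²)*(2*S) = 2*S*(S + S²))
Q = -51400 (Q = 2*38²*(1 + 38) - 1*164032 = 2*1444*39 - 164032 = 112632 - 164032 = -51400)
475757/(-6776 + 41232) + f/Q = 475757/(-6776 + 41232) - 233961/(-51400) = 475757/34456 - 233961*(-1/51400) = 475757*(1/34456) + 233961/51400 = 475757/34456 + 233961/51400 = 508051094/27672475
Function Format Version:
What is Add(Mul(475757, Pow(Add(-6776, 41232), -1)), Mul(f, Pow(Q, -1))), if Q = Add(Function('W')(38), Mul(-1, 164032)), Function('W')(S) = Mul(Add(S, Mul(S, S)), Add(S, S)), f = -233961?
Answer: Rational(508051094, 27672475) ≈ 18.359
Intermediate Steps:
Function('W')(S) = Mul(2, S, Add(S, Pow(S, 2))) (Function('W')(S) = Mul(Add(S, Pow(S, 2)), Mul(2, S)) = Mul(2, S, Add(S, Pow(S, 2))))
Q = -51400 (Q = Add(Mul(2, Pow(38, 2), Add(1, 38)), Mul(-1, 164032)) = Add(Mul(2, 1444, 39), -164032) = Add(112632, -164032) = -51400)
Add(Mul(475757, Pow(Add(-6776, 41232), -1)), Mul(f, Pow(Q, -1))) = Add(Mul(475757, Pow(Add(-6776, 41232), -1)), Mul(-233961, Pow(-51400, -1))) = Add(Mul(475757, Pow(34456, -1)), Mul(-233961, Rational(-1, 51400))) = Add(Mul(475757, Rational(1, 34456)), Rational(233961, 51400)) = Add(Rational(475757, 34456), Rational(233961, 51400)) = Rational(508051094, 27672475)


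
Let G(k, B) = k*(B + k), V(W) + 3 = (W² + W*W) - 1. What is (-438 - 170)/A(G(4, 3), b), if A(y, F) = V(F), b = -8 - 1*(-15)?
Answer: -304/47 ≈ -6.4681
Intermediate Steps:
V(W) = -4 + 2*W² (V(W) = -3 + ((W² + W*W) - 1) = -3 + ((W² + W²) - 1) = -3 + (2*W² - 1) = -3 + (-1 + 2*W²) = -4 + 2*W²)
b = 7 (b = -8 + 15 = 7)
A(y, F) = -4 + 2*F²
(-438 - 170)/A(G(4, 3), b) = (-438 - 170)/(-4 + 2*7²) = -608/(-4 + 2*49) = -608/(-4 + 98) = -608/94 = -608*1/94 = -304/47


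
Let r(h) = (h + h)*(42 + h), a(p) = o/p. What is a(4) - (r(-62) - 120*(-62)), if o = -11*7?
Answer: -39757/4 ≈ -9939.3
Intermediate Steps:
o = -77
a(p) = -77/p
r(h) = 2*h*(42 + h) (r(h) = (2*h)*(42 + h) = 2*h*(42 + h))
a(4) - (r(-62) - 120*(-62)) = -77/4 - (2*(-62)*(42 - 62) - 120*(-62)) = -77*¼ - (2*(-62)*(-20) - 1*(-7440)) = -77/4 - (2480 + 7440) = -77/4 - 1*9920 = -77/4 - 9920 = -39757/4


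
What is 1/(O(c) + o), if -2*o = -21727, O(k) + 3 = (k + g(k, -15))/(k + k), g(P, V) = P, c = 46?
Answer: 2/21723 ≈ 9.2068e-5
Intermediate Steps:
O(k) = -2 (O(k) = -3 + (k + k)/(k + k) = -3 + (2*k)/((2*k)) = -3 + (2*k)*(1/(2*k)) = -3 + 1 = -2)
o = 21727/2 (o = -½*(-21727) = 21727/2 ≈ 10864.)
1/(O(c) + o) = 1/(-2 + 21727/2) = 1/(21723/2) = 2/21723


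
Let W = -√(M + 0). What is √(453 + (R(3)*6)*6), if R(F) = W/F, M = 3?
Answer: √(453 - 12*√3) ≈ 20.790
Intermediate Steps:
W = -√3 (W = -√(3 + 0) = -√3 ≈ -1.7320)
R(F) = -√3/F (R(F) = (-√3)/F = -√3/F)
√(453 + (R(3)*6)*6) = √(453 + (-1*√3/3*6)*6) = √(453 + (-1*√3*⅓*6)*6) = √(453 + (-√3/3*6)*6) = √(453 - 2*√3*6) = √(453 - 12*√3)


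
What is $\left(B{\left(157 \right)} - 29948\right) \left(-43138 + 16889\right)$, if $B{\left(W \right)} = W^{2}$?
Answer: $139093451$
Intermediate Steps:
$\left(B{\left(157 \right)} - 29948\right) \left(-43138 + 16889\right) = \left(157^{2} - 29948\right) \left(-43138 + 16889\right) = \left(24649 - 29948\right) \left(-26249\right) = \left(-5299\right) \left(-26249\right) = 139093451$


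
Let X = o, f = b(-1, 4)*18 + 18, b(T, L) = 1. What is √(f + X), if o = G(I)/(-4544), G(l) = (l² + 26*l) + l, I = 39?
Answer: 3*√1270190/568 ≈ 5.9526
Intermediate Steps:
G(l) = l² + 27*l
f = 36 (f = 1*18 + 18 = 18 + 18 = 36)
o = -1287/2272 (o = (39*(27 + 39))/(-4544) = (39*66)*(-1/4544) = 2574*(-1/4544) = -1287/2272 ≈ -0.56646)
X = -1287/2272 ≈ -0.56646
√(f + X) = √(36 - 1287/2272) = √(80505/2272) = 3*√1270190/568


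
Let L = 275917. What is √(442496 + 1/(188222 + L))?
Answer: √10591633978884595/154713 ≈ 665.20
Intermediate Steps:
√(442496 + 1/(188222 + L)) = √(442496 + 1/(188222 + 275917)) = √(442496 + 1/464139) = √(205379650945/464139) = √10591633978884595/154713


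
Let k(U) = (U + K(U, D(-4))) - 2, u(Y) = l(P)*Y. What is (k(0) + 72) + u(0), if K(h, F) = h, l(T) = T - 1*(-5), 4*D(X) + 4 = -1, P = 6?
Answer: 70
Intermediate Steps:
D(X) = -5/4 (D(X) = -1 + (¼)*(-1) = -1 - ¼ = -5/4)
l(T) = 5 + T (l(T) = T + 5 = 5 + T)
u(Y) = 11*Y (u(Y) = (5 + 6)*Y = 11*Y)
k(U) = -2 + 2*U (k(U) = (U + U) - 2 = 2*U - 2 = -2 + 2*U)
(k(0) + 72) + u(0) = ((-2 + 2*0) + 72) + 11*0 = ((-2 + 0) + 72) + 0 = (-2 + 72) + 0 = 70 + 0 = 70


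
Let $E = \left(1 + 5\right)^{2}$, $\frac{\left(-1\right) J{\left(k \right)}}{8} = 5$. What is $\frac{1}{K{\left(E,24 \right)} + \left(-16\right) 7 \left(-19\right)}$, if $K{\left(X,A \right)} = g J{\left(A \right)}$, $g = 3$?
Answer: $\frac{1}{2008} \approx 0.00049801$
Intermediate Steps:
$J{\left(k \right)} = -40$ ($J{\left(k \right)} = \left(-8\right) 5 = -40$)
$E = 36$ ($E = 6^{2} = 36$)
$K{\left(X,A \right)} = -120$ ($K{\left(X,A \right)} = 3 \left(-40\right) = -120$)
$\frac{1}{K{\left(E,24 \right)} + \left(-16\right) 7 \left(-19\right)} = \frac{1}{-120 + \left(-16\right) 7 \left(-19\right)} = \frac{1}{-120 - -2128} = \frac{1}{-120 + 2128} = \frac{1}{2008}$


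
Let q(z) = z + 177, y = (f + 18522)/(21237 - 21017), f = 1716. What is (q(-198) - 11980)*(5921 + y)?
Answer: -721619039/10 ≈ -7.2162e+7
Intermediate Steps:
y = 10119/110 (y = (1716 + 18522)/(21237 - 21017) = 20238/220 = 20238*(1/220) = 10119/110 ≈ 91.991)
q(z) = 177 + z
(q(-198) - 11980)*(5921 + y) = ((177 - 198) - 11980)*(5921 + 10119/110) = (-21 - 11980)*(661429/110) = -12001*661429/110 = -721619039/10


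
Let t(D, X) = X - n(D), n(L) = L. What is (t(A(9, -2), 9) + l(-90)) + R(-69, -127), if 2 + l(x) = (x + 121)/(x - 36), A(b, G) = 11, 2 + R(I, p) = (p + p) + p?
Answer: -48793/126 ≈ -387.25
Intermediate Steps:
R(I, p) = -2 + 3*p (R(I, p) = -2 + ((p + p) + p) = -2 + (2*p + p) = -2 + 3*p)
l(x) = -2 + (121 + x)/(-36 + x) (l(x) = -2 + (x + 121)/(x - 36) = -2 + (121 + x)/(-36 + x))
t(D, X) = X - D
(t(A(9, -2), 9) + l(-90)) + R(-69, -127) = ((9 - 1*11) + (193 - 1*(-90))/(-36 - 90)) + (-2 + 3*(-127)) = ((9 - 11) + (193 + 90)/(-126)) + (-2 - 381) = (-2 - 1/126*283) - 383 = (-2 - 283/126) - 383 = -535/126 - 383 = -48793/126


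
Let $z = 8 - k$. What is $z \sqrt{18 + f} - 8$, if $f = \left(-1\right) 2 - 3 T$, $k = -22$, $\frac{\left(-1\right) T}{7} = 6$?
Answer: $-8 + 30 \sqrt{142} \approx 349.49$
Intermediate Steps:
$T = -42$ ($T = \left(-7\right) 6 = -42$)
$f = 124$ ($f = \left(-1\right) 2 - -126 = -2 + 126 = 124$)
$z = 30$ ($z = 8 - -22 = 8 + 22 = 30$)
$z \sqrt{18 + f} - 8 = 30 \sqrt{18 + 124} - 8 = 30 \sqrt{142} - 8 = -8 + 30 \sqrt{142}$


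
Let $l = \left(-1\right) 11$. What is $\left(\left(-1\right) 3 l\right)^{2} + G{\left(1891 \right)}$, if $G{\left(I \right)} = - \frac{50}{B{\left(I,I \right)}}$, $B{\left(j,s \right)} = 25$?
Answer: $1087$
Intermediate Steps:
$G{\left(I \right)} = -2$ ($G{\left(I \right)} = - \frac{50}{25} = \left(-50\right) \frac{1}{25} = -2$)
$l = -11$
$\left(\left(-1\right) 3 l\right)^{2} + G{\left(1891 \right)} = \left(\left(-1\right) 3 \left(-11\right)\right)^{2} - 2 = \left(\left(-3\right) \left(-11\right)\right)^{2} - 2 = 33^{2} - 2 = 1089 - 2 = 1087$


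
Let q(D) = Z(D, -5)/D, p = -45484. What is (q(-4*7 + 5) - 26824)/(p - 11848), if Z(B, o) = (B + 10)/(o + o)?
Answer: 6169533/13186360 ≈ 0.46787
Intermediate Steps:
Z(B, o) = (10 + B)/(2*o) (Z(B, o) = (10 + B)/((2*o)) = (10 + B)*(1/(2*o)) = (10 + B)/(2*o))
q(D) = (-1 - D/10)/D (q(D) = ((1/2)*(10 + D)/(-5))/D = ((1/2)*(-1/5)*(10 + D))/D = (-1 - D/10)/D)
(q(-4*7 + 5) - 26824)/(p - 11848) = ((-10 - (-4*7 + 5))/(10*(-4*7 + 5)) - 26824)/(-45484 - 11848) = ((-10 - (-28 + 5))/(10*(-28 + 5)) - 26824)/(-57332) = ((1/10)*(-10 - 1*(-23))/(-23) - 26824)*(-1/57332) = ((1/10)*(-1/23)*(-10 + 23) - 26824)*(-1/57332) = ((1/10)*(-1/23)*13 - 26824)*(-1/57332) = (-13/230 - 26824)*(-1/57332) = -6169533/230*(-1/57332) = 6169533/13186360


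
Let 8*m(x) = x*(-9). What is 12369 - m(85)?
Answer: 99717/8 ≈ 12465.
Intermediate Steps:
m(x) = -9*x/8 (m(x) = (x*(-9))/8 = (-9*x)/8 = -9*x/8)
12369 - m(85) = 12369 - (-9)*85/8 = 12369 - 1*(-765/8) = 12369 + 765/8 = 99717/8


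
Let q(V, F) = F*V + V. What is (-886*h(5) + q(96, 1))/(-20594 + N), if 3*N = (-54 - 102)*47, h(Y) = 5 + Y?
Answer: 4334/11519 ≈ 0.37625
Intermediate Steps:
q(V, F) = V + F*V
N = -2444 (N = ((-54 - 102)*47)/3 = (-156*47)/3 = (⅓)*(-7332) = -2444)
(-886*h(5) + q(96, 1))/(-20594 + N) = (-886*(5 + 5) + 96*(1 + 1))/(-20594 - 2444) = (-886*10 + 96*2)/(-23038) = (-8860 + 192)*(-1/23038) = -8668*(-1/23038) = 4334/11519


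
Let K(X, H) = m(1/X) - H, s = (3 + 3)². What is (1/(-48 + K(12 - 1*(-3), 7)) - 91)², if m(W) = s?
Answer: 2992900/361 ≈ 8290.6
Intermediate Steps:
s = 36 (s = 6² = 36)
m(W) = 36
K(X, H) = 36 - H
(1/(-48 + K(12 - 1*(-3), 7)) - 91)² = (1/(-48 + (36 - 1*7)) - 91)² = (1/(-48 + (36 - 7)) - 91)² = (1/(-48 + 29) - 91)² = (1/(-19) - 91)² = (-1/19 - 91)² = (-1730/19)² = 2992900/361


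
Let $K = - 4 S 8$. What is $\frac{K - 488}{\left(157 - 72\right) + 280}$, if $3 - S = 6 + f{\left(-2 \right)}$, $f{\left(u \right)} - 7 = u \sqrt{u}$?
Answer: $- \frac{168}{365} - \frac{64 i \sqrt{2}}{365} \approx -0.46027 - 0.24797 i$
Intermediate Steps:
$f{\left(u \right)} = 7 + u^{\frac{3}{2}}$ ($f{\left(u \right)} = 7 + u \sqrt{u} = 7 + u^{\frac{3}{2}}$)
$S = -10 + 2 i \sqrt{2}$ ($S = 3 - \left(6 + \left(7 + \left(-2\right)^{\frac{3}{2}}\right)\right) = 3 - \left(6 + \left(7 - 2 i \sqrt{2}\right)\right) = 3 - \left(13 - 2 i \sqrt{2}\right) = -10 + 2 i \sqrt{2} \approx -10.0 + 2.8284 i$)
$K = 320 - 64 i \sqrt{2}$ ($K = - 4 \left(-10 + 2 i \sqrt{2}\right) 8 = \left(40 - 8 i \sqrt{2}\right) 8 = 320 - 64 i \sqrt{2} \approx 320.0 - 90.51 i$)
$\frac{K - 488}{\left(157 - 72\right) + 280} = \frac{\left(320 - 64 i \sqrt{2}\right) - 488}{\left(157 - 72\right) + 280} = \frac{-168 - 64 i \sqrt{2}}{\left(157 - 72\right) + 280} = \frac{-168 - 64 i \sqrt{2}}{85 + 280} = \frac{-168 - 64 i \sqrt{2}}{365} = \left(-168 - 64 i \sqrt{2}\right) \frac{1}{365} = - \frac{168}{365} - \frac{64 i \sqrt{2}}{365}$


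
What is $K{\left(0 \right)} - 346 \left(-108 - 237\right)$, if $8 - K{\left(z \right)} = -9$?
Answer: $119387$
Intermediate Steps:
$K{\left(z \right)} = 17$ ($K{\left(z \right)} = 8 - -9 = 8 + 9 = 17$)
$K{\left(0 \right)} - 346 \left(-108 - 237\right) = 17 - 346 \left(-108 - 237\right) = 17 - -119370 = 17 + 119370 = 119387$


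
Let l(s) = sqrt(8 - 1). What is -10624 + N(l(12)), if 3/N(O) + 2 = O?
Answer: -10622 + sqrt(7) ≈ -10619.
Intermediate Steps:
l(s) = sqrt(7)
N(O) = 3/(-2 + O)
-10624 + N(l(12)) = -10624 + 3/(-2 + sqrt(7))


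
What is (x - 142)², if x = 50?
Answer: 8464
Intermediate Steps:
(x - 142)² = (50 - 142)² = (-92)² = 8464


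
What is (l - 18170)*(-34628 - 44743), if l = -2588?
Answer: 1647583218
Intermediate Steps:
(l - 18170)*(-34628 - 44743) = (-2588 - 18170)*(-34628 - 44743) = -20758*(-79371) = 1647583218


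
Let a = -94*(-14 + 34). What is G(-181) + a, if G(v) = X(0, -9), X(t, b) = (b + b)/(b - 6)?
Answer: -9394/5 ≈ -1878.8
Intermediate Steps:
a = -1880 (a = -94*20 = -1880)
X(t, b) = 2*b/(-6 + b) (X(t, b) = (2*b)/(-6 + b) = 2*b/(-6 + b))
G(v) = 6/5 (G(v) = 2*(-9)/(-6 - 9) = 2*(-9)/(-15) = 2*(-9)*(-1/15) = 6/5)
G(-181) + a = 6/5 - 1880 = -9394/5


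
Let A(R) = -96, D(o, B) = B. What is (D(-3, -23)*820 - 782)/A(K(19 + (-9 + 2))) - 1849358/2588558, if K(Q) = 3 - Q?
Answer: 1809532781/8875056 ≈ 203.89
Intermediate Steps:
(D(-3, -23)*820 - 782)/A(K(19 + (-9 + 2))) - 1849358/2588558 = (-23*820 - 782)/(-96) - 1849358/2588558 = (-18860 - 782)*(-1/96) - 1849358*1/2588558 = -19642*(-1/96) - 132097/184897 = 9821/48 - 132097/184897 = 1809532781/8875056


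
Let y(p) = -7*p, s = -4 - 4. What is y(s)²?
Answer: 3136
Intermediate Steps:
s = -8
y(p) = -7*p
y(s)² = (-7*(-8))² = 56² = 3136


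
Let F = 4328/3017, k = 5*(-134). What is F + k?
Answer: -2017062/3017 ≈ -668.57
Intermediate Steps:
k = -670
F = 4328/3017 (F = 4328*(1/3017) = 4328/3017 ≈ 1.4345)
F + k = 4328/3017 - 670 = -2017062/3017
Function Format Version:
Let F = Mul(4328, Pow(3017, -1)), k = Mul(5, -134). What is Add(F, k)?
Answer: Rational(-2017062, 3017) ≈ -668.57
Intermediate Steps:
k = -670
F = Rational(4328, 3017) (F = Mul(4328, Rational(1, 3017)) = Rational(4328, 3017) ≈ 1.4345)
Add(F, k) = Add(Rational(4328, 3017), -670) = Rational(-2017062, 3017)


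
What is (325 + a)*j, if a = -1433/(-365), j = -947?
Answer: -113694926/365 ≈ -3.1149e+5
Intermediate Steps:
a = 1433/365 (a = -1433*(-1/365) = 1433/365 ≈ 3.9260)
(325 + a)*j = (325 + 1433/365)*(-947) = (120058/365)*(-947) = -113694926/365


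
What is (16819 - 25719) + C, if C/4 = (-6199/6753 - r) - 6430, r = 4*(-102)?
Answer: -222792760/6753 ≈ -32992.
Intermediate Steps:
r = -408
C = -162691060/6753 (C = 4*((-6199/6753 - 1*(-408)) - 6430) = 4*((-6199*1/6753 + 408) - 6430) = 4*((-6199/6753 + 408) - 6430) = 4*(2749025/6753 - 6430) = 4*(-40672765/6753) = -162691060/6753 ≈ -24092.)
(16819 - 25719) + C = (16819 - 25719) - 162691060/6753 = -8900 - 162691060/6753 = -222792760/6753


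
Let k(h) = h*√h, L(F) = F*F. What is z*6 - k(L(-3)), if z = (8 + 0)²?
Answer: 357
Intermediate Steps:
L(F) = F²
z = 64 (z = 8² = 64)
k(h) = h^(3/2)
z*6 - k(L(-3)) = 64*6 - ((-3)²)^(3/2) = 384 - 9^(3/2) = 384 - 1*27 = 384 - 27 = 357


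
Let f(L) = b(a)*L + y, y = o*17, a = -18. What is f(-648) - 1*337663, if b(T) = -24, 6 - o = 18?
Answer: -322315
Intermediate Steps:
o = -12 (o = 6 - 1*18 = 6 - 18 = -12)
y = -204 (y = -12*17 = -204)
f(L) = -204 - 24*L (f(L) = -24*L - 204 = -204 - 24*L)
f(-648) - 1*337663 = (-204 - 24*(-648)) - 1*337663 = (-204 + 15552) - 337663 = 15348 - 337663 = -322315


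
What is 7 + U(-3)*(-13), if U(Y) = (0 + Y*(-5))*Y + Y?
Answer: 631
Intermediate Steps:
U(Y) = Y - 5*Y² (U(Y) = (0 - 5*Y)*Y + Y = (-5*Y)*Y + Y = -5*Y² + Y = Y - 5*Y²)
7 + U(-3)*(-13) = 7 - 3*(1 - 5*(-3))*(-13) = 7 - 3*(1 + 15)*(-13) = 7 - 3*16*(-13) = 7 - 48*(-13) = 7 + 624 = 631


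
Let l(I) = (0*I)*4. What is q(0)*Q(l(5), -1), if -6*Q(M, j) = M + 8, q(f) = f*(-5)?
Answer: 0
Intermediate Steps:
q(f) = -5*f
l(I) = 0 (l(I) = 0*4 = 0)
Q(M, j) = -4/3 - M/6 (Q(M, j) = -(M + 8)/6 = -(8 + M)/6 = -4/3 - M/6)
q(0)*Q(l(5), -1) = (-5*0)*(-4/3 - ⅙*0) = 0*(-4/3 + 0) = 0*(-4/3) = 0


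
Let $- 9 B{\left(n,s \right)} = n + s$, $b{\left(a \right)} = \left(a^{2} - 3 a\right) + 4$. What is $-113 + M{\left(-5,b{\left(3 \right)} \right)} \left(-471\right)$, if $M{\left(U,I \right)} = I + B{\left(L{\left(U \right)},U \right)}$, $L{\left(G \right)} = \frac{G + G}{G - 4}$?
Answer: $- \frac{59414}{27} \approx -2200.5$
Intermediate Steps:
$b{\left(a \right)} = 4 + a^{2} - 3 a$
$L{\left(G \right)} = \frac{2 G}{-4 + G}$
$B{\left(n,s \right)} = - \frac{n}{9} - \frac{s}{9}$ ($B{\left(n,s \right)} = - \frac{n + s}{9} = - \frac{n}{9} - \frac{s}{9}$)
$M{\left(U,I \right)} = I - \frac{U}{9} - \frac{2 U}{9 \left(-4 + U\right)}$ ($M{\left(U,I \right)} = I - \left(\frac{U}{9} + \frac{1}{9} \cdot 2 U \frac{1}{-4 + U}\right) = I - \left(\frac{U}{9} + \frac{2 U}{9 \left(-4 + U\right)}\right) = I - \frac{U}{9} - \frac{2 U}{9 \left(-4 + U\right)}$)
$-113 + M{\left(-5,b{\left(3 \right)} \right)} \left(-471\right) = -113 + \frac{\left(-2\right) \left(-5\right) + \left(-4 - 5\right) \left(\left(-1\right) \left(-5\right) + 9 \left(4 + 3^{2} - 9\right)\right)}{9 \left(-4 - 5\right)} \left(-471\right) = -113 + \frac{10 - 9 \left(5 + 9 \left(4 + 9 - 9\right)\right)}{9 \left(-9\right)} \left(-471\right) = -113 + \frac{1}{9} \left(- \frac{1}{9}\right) \left(10 - 9 \left(5 + 9 \cdot 4\right)\right) \left(-471\right) = -113 + \frac{1}{9} \left(- \frac{1}{9}\right) \left(10 - 9 \left(5 + 36\right)\right) \left(-471\right) = -113 + \frac{1}{9} \left(- \frac{1}{9}\right) \left(10 - 369\right) \left(-471\right) = -113 + \frac{1}{9} \left(- \frac{1}{9}\right) \left(-359\right) \left(-471\right) = -113 + \frac{359}{81} \left(-471\right) = -113 - \frac{56363}{27} = - \frac{59414}{27}$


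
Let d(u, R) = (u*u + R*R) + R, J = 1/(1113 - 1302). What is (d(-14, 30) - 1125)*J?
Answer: -1/189 ≈ -0.0052910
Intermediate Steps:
J = -1/189 (J = 1/(-189) = -1/189 ≈ -0.0052910)
d(u, R) = R + R² + u² (d(u, R) = (u² + R²) + R = (R² + u²) + R = R + R² + u²)
(d(-14, 30) - 1125)*J = ((30 + 30² + (-14)²) - 1125)*(-1/189) = ((30 + 900 + 196) - 1125)*(-1/189) = (1126 - 1125)*(-1/189) = 1*(-1/189) = -1/189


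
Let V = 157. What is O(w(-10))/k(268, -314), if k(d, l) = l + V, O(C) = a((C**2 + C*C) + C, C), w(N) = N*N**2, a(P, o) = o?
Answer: 1000/157 ≈ 6.3694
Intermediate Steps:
w(N) = N**3
O(C) = C
k(d, l) = 157 + l (k(d, l) = l + 157 = 157 + l)
O(w(-10))/k(268, -314) = (-10)**3/(157 - 314) = -1000/(-157) = -1000*(-1/157) = 1000/157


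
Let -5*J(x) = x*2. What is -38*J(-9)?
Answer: -684/5 ≈ -136.80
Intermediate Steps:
J(x) = -2*x/5 (J(x) = -x*2/5 = -2*x/5)
-38*J(-9) = -(-76)*(-9)/5 = -38*18/5 = -684/5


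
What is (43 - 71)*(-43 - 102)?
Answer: 4060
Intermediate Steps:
(43 - 71)*(-43 - 102) = -28*(-145) = 4060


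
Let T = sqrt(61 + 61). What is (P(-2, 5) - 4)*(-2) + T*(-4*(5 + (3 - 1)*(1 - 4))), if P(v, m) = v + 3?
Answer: 6 + 4*sqrt(122) ≈ 50.181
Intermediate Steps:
P(v, m) = 3 + v
T = sqrt(122) ≈ 11.045
(P(-2, 5) - 4)*(-2) + T*(-4*(5 + (3 - 1)*(1 - 4))) = ((3 - 2) - 4)*(-2) + sqrt(122)*(-4*(5 + (3 - 1)*(1 - 4))) = (1 - 4)*(-2) + sqrt(122)*(-4*(5 + 2*(-3))) = -3*(-2) + sqrt(122)*(-4*(5 - 6)) = 6 + sqrt(122)*(-4*(-1)) = 6 + sqrt(122)*4 = 6 + 4*sqrt(122)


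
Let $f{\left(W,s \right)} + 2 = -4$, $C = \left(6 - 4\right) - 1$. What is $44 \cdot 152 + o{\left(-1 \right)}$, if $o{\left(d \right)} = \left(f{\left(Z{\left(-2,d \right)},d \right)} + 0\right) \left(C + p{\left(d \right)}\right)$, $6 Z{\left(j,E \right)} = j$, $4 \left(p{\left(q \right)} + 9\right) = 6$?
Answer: $6727$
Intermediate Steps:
$p{\left(q \right)} = - \frac{15}{2}$ ($p{\left(q \right)} = -9 + \frac{1}{4} \cdot 6 = -9 + \frac{3}{2} = - \frac{15}{2}$)
$Z{\left(j,E \right)} = \frac{j}{6}$
$C = 1$ ($C = 2 - 1 = 1$)
$f{\left(W,s \right)} = -6$ ($f{\left(W,s \right)} = -2 - 4 = -6$)
$o{\left(d \right)} = 39$ ($o{\left(d \right)} = \left(-6 + 0\right) \left(1 - \frac{15}{2}\right) = \left(-6\right) \left(- \frac{13}{2}\right) = 39$)
$44 \cdot 152 + o{\left(-1 \right)} = 44 \cdot 152 + 39 = 6688 + 39 = 6727$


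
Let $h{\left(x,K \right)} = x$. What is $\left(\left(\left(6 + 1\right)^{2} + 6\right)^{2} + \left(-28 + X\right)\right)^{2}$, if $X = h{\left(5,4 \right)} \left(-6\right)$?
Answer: $8803089$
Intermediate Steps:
$X = -30$ ($X = 5 \left(-6\right) = -30$)
$\left(\left(\left(6 + 1\right)^{2} + 6\right)^{2} + \left(-28 + X\right)\right)^{2} = \left(\left(\left(6 + 1\right)^{2} + 6\right)^{2} - 58\right)^{2} = \left(\left(7^{2} + 6\right)^{2} - 58\right)^{2} = \left(\left(49 + 6\right)^{2} - 58\right)^{2} = \left(55^{2} - 58\right)^{2} = \left(3025 - 58\right)^{2} = 2967^{2} = 8803089$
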